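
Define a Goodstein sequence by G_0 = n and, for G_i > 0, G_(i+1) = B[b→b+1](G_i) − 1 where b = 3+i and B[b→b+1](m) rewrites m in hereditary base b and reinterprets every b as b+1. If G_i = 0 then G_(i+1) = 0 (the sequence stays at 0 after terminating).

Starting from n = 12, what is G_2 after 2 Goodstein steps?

G_0 = 12. HB_3(12) = 3^2 + 3. Bump = 20. G_1 = 19.
G_1 = 19. HB_4(19) = 4^2 + 3. Bump = 28. G_2 = 27.
G_2 = 27. HB_5(27) = 5^2 + 2. Bump = 38. G_3 = 37.

27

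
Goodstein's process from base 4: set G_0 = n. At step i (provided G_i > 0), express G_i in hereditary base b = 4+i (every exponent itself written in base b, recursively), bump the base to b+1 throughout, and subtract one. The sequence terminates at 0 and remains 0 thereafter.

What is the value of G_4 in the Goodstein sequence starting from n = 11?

(0) 11|_4 = 2·4 + 3 ↦ 2·5 + 3|_5 = 13 ⇒ 12
(1) 12|_5 = 2·5 + 2 ↦ 2·6 + 2|_6 = 14 ⇒ 13
(2) 13|_6 = 2·6 + 1 ↦ 2·7 + 1|_7 = 15 ⇒ 14
(3) 14|_7 = 2·7 ↦ 2·8|_8 = 16 ⇒ 15

15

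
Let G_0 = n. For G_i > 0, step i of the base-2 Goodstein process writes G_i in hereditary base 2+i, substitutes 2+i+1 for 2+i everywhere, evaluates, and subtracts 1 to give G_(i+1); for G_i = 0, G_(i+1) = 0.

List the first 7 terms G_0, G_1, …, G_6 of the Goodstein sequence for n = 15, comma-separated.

base 2: 15 = 2^(2 + 1) + 2^2 + 2 + 1; at 3: 3^(3 + 1) + 3^3 + 3 + 1 = 112; next = 111
base 3: 111 = 3^(3 + 1) + 3^3 + 3; at 4: 4^(4 + 1) + 4^4 + 4 = 1284; next = 1283
base 4: 1283 = 4^(4 + 1) + 4^4 + 3; at 5: 5^(5 + 1) + 5^5 + 3 = 18753; next = 18752
base 5: 18752 = 5^(5 + 1) + 5^5 + 2; at 6: 6^(6 + 1) + 6^6 + 2 = 326594; next = 326593
base 6: 326593 = 6^(6 + 1) + 6^6 + 1; at 7: 7^(7 + 1) + 7^7 + 1 = 6588345; next = 6588344
base 7: 6588344 = 7^(7 + 1) + 7^7; at 8: 8^(8 + 1) + 8^8 = 150994944; next = 150994943

15, 111, 1283, 18752, 326593, 6588344, 150994943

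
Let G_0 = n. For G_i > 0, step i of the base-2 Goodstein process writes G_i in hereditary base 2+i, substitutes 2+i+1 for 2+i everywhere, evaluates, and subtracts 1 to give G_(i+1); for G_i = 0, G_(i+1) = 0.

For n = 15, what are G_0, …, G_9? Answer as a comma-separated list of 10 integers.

15, 111, 1283, 18752, 326593, 6588344, 150994943, 3524450280, 100077777775, 3138578427934

15 —HB2→ 2^(2 + 1) + 2^2 + 2 + 1 —bump→ 3^(3 + 1) + 3^3 + 3 + 1 = 112 —(−1)→ 111
111 —HB3→ 3^(3 + 1) + 3^3 + 3 —bump→ 4^(4 + 1) + 4^4 + 4 = 1284 —(−1)→ 1283
1283 —HB4→ 4^(4 + 1) + 4^4 + 3 —bump→ 5^(5 + 1) + 5^5 + 3 = 18753 —(−1)→ 18752
18752 —HB5→ 5^(5 + 1) + 5^5 + 2 —bump→ 6^(6 + 1) + 6^6 + 2 = 326594 —(−1)→ 326593
326593 —HB6→ 6^(6 + 1) + 6^6 + 1 —bump→ 7^(7 + 1) + 7^7 + 1 = 6588345 —(−1)→ 6588344
6588344 —HB7→ 7^(7 + 1) + 7^7 —bump→ 8^(8 + 1) + 8^8 = 150994944 —(−1)→ 150994943
150994943 —HB8→ 8^(8 + 1) + 7·8^7 + 7·8^6 + 7·8^5 + 7·8^4 + 7·8^3 + 7·8^2 + 7·8 + 7 —bump→ 9^(9 + 1) + 7·9^7 + 7·9^6 + 7·9^5 + 7·9^4 + 7·9^3 + 7·9^2 + 7·9 + 7 = 3524450281 —(−1)→ 3524450280
3524450280 —HB9→ 9^(9 + 1) + 7·9^7 + 7·9^6 + 7·9^5 + 7·9^4 + 7·9^3 + 7·9^2 + 7·9 + 6 —bump→ 10^(10 + 1) + 7·10^7 + 7·10^6 + 7·10^5 + 7·10^4 + 7·10^3 + 7·10^2 + 7·10 + 6 = 100077777776 —(−1)→ 100077777775
100077777775 —HB10→ 10^(10 + 1) + 7·10^7 + 7·10^6 + 7·10^5 + 7·10^4 + 7·10^3 + 7·10^2 + 7·10 + 5 —bump→ 11^(11 + 1) + 7·11^7 + 7·11^6 + 7·11^5 + 7·11^4 + 7·11^3 + 7·11^2 + 7·11 + 5 = 3138578427935 —(−1)→ 3138578427934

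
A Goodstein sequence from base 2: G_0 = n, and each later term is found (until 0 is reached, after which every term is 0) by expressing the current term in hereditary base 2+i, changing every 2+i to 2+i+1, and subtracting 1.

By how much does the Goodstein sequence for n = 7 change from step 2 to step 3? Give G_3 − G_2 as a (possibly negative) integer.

G_0 = 7. HB_2(7) = 2^2 + 2 + 1. Bump = 31. G_1 = 30.
G_1 = 30. HB_3(30) = 3^3 + 3. Bump = 260. G_2 = 259.
G_2 = 259. HB_4(259) = 4^4 + 3. Bump = 3128. G_3 = 3127.

2868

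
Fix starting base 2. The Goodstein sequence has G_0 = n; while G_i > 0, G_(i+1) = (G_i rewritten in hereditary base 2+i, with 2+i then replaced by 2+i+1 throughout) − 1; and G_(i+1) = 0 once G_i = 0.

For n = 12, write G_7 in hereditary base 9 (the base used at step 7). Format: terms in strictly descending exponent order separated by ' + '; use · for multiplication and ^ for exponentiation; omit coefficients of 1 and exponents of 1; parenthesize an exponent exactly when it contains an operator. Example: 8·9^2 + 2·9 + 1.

9^(9 + 1) + 2·9^2 + 9 + 2

step 0: 12 = 2^(2 + 1) + 2^2; sub 3 for 2: 3^(3 + 1) + 3^3; = 108; G_1 = 108−1 = 107
step 1: 107 = 3^(3 + 1) + 2·3^2 + 2·3 + 2; sub 4 for 3: 4^(4 + 1) + 2·4^2 + 2·4 + 2; = 1066; G_2 = 1066−1 = 1065
step 2: 1065 = 4^(4 + 1) + 2·4^2 + 2·4 + 1; sub 5 for 4: 5^(5 + 1) + 2·5^2 + 2·5 + 1; = 15686; G_3 = 15686−1 = 15685
step 3: 15685 = 5^(5 + 1) + 2·5^2 + 2·5; sub 6 for 5: 6^(6 + 1) + 2·6^2 + 2·6; = 280020; G_4 = 280020−1 = 280019
step 4: 280019 = 6^(6 + 1) + 2·6^2 + 6 + 5; sub 7 for 6: 7^(7 + 1) + 2·7^2 + 7 + 5; = 5764911; G_5 = 5764911−1 = 5764910
step 5: 5764910 = 7^(7 + 1) + 2·7^2 + 7 + 4; sub 8 for 7: 8^(8 + 1) + 2·8^2 + 8 + 4; = 134217868; G_6 = 134217868−1 = 134217867
step 6: 134217867 = 8^(8 + 1) + 2·8^2 + 8 + 3; sub 9 for 8: 9^(9 + 1) + 2·9^2 + 9 + 3; = 3486784575; G_7 = 3486784575−1 = 3486784574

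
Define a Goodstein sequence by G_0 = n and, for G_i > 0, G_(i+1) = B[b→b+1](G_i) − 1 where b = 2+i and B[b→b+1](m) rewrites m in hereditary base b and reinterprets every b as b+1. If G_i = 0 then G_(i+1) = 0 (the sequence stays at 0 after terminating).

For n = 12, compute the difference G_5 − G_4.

5484891

i=0: 12 = 2^(2 + 1) + 2^2 (b=2); 2→3: 3^(3 + 1) + 3^3 = 108; 108−1 = 107
i=1: 107 = 3^(3 + 1) + 2·3^2 + 2·3 + 2 (b=3); 3→4: 4^(4 + 1) + 2·4^2 + 2·4 + 2 = 1066; 1066−1 = 1065
i=2: 1065 = 4^(4 + 1) + 2·4^2 + 2·4 + 1 (b=4); 4→5: 5^(5 + 1) + 2·5^2 + 2·5 + 1 = 15686; 15686−1 = 15685
i=3: 15685 = 5^(5 + 1) + 2·5^2 + 2·5 (b=5); 5→6: 6^(6 + 1) + 2·6^2 + 2·6 = 280020; 280020−1 = 280019
i=4: 280019 = 6^(6 + 1) + 2·6^2 + 6 + 5 (b=6); 6→7: 7^(7 + 1) + 2·7^2 + 7 + 5 = 5764911; 5764911−1 = 5764910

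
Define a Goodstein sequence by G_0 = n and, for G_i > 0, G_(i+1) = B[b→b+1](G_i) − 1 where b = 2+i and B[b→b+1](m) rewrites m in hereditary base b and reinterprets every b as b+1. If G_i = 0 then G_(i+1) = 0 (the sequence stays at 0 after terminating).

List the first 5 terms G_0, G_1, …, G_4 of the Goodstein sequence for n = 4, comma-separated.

4 —HB2→ 2^2 —bump→ 3^3 = 27 —(−1)→ 26
26 —HB3→ 2·3^2 + 2·3 + 2 —bump→ 2·4^2 + 2·4 + 2 = 42 —(−1)→ 41
41 —HB4→ 2·4^2 + 2·4 + 1 —bump→ 2·5^2 + 2·5 + 1 = 61 —(−1)→ 60
60 —HB5→ 2·5^2 + 2·5 —bump→ 2·6^2 + 2·6 = 84 —(−1)→ 83

4, 26, 41, 60, 83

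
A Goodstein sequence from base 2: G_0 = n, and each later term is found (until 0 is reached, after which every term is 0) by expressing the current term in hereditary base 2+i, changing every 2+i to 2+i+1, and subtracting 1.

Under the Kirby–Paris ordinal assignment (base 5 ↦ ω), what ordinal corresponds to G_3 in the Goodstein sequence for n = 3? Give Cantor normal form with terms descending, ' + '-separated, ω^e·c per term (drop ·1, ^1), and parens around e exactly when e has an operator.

2

(0) 3|_2 = 2 + 1 ↦ 3 + 1|_3 = 4 ⇒ 3
(1) 3|_3 = 3 ↦ 4|_4 = 4 ⇒ 3
(2) 3|_4 = 3 ↦ 3|_5 = 3 ⇒ 2
(3) 2|_5 = 2 ↦ 2|_6 = 2 ⇒ 1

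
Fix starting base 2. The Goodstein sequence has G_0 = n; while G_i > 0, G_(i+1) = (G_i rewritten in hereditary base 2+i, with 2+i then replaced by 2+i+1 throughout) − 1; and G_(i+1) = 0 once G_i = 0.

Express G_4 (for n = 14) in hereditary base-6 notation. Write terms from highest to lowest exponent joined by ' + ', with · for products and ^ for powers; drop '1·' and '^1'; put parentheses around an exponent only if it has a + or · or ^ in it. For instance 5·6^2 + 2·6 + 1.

6^(6 + 1) + 5·6^5 + 5·6^4 + 5·6^3 + 5·6^2 + 5·6 + 5

base 2: 14 = 2^(2 + 1) + 2^2 + 2; at 3: 3^(3 + 1) + 3^3 + 3 = 111; next = 110
base 3: 110 = 3^(3 + 1) + 3^3 + 2; at 4: 4^(4 + 1) + 4^4 + 2 = 1282; next = 1281
base 4: 1281 = 4^(4 + 1) + 4^4 + 1; at 5: 5^(5 + 1) + 5^5 + 1 = 18751; next = 18750
base 5: 18750 = 5^(5 + 1) + 5^5; at 6: 6^(6 + 1) + 6^6 = 326592; next = 326591
base 6: 326591 = 6^(6 + 1) + 5·6^5 + 5·6^4 + 5·6^3 + 5·6^2 + 5·6 + 5; at 7: 7^(7 + 1) + 5·7^5 + 5·7^4 + 5·7^3 + 5·7^2 + 5·7 + 5 = 5862841; next = 5862840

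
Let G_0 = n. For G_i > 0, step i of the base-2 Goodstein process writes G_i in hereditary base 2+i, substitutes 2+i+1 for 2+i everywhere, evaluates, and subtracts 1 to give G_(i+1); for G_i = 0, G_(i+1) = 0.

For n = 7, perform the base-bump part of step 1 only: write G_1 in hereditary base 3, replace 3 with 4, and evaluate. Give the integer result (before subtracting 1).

260

(0) 7|_2 = 2^2 + 2 + 1 ↦ 3^3 + 3 + 1|_3 = 31 ⇒ 30
(1) 30|_3 = 3^3 + 3 ↦ 4^4 + 4|_4 = 260 ⇒ 259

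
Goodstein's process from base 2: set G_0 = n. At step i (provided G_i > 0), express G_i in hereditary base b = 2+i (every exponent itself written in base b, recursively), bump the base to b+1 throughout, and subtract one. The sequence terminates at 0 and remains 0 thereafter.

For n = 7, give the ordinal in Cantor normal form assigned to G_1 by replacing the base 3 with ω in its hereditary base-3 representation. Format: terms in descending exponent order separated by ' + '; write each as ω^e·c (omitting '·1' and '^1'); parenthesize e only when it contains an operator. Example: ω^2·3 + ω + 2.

ω^ω + ω

(0) 7|_2 = 2^2 + 2 + 1 ↦ 3^3 + 3 + 1|_3 = 31 ⇒ 30
(1) 30|_3 = 3^3 + 3 ↦ 4^4 + 4|_4 = 260 ⇒ 259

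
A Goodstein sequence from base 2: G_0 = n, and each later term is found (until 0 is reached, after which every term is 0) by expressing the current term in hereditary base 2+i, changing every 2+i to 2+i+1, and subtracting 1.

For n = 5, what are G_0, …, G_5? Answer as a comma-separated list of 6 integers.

5, 27, 255, 467, 775, 1197

5 —HB2→ 2^2 + 1 —bump→ 3^3 + 1 = 28 —(−1)→ 27
27 —HB3→ 3^3 —bump→ 4^4 = 256 —(−1)→ 255
255 —HB4→ 3·4^3 + 3·4^2 + 3·4 + 3 —bump→ 3·5^3 + 3·5^2 + 3·5 + 3 = 468 —(−1)→ 467
467 —HB5→ 3·5^3 + 3·5^2 + 3·5 + 2 —bump→ 3·6^3 + 3·6^2 + 3·6 + 2 = 776 —(−1)→ 775
775 —HB6→ 3·6^3 + 3·6^2 + 3·6 + 1 —bump→ 3·7^3 + 3·7^2 + 3·7 + 1 = 1198 —(−1)→ 1197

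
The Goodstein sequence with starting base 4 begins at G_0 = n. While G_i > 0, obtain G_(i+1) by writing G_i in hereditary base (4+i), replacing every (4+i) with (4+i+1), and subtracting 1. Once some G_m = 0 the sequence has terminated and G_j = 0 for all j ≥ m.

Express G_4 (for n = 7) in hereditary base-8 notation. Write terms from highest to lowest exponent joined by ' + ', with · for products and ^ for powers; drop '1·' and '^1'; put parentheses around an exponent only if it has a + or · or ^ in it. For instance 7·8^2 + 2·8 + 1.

7

step 0: 7 = 4 + 3; sub 5 for 4: 5 + 3; = 8; G_1 = 8−1 = 7
step 1: 7 = 5 + 2; sub 6 for 5: 6 + 2; = 8; G_2 = 8−1 = 7
step 2: 7 = 6 + 1; sub 7 for 6: 7 + 1; = 8; G_3 = 8−1 = 7
step 3: 7 = 7; sub 8 for 7: 8; = 8; G_4 = 8−1 = 7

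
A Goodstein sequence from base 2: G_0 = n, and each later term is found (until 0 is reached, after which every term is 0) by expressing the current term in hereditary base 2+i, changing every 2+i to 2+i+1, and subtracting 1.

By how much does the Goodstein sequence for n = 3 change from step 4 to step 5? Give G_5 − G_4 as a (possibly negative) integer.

-1

step 0: 3 = 2 + 1; sub 3 for 2: 3 + 1; = 4; G_1 = 4−1 = 3
step 1: 3 = 3; sub 4 for 3: 4; = 4; G_2 = 4−1 = 3
step 2: 3 = 3; sub 5 for 4: 3; = 3; G_3 = 3−1 = 2
step 3: 2 = 2; sub 6 for 5: 2; = 2; G_4 = 2−1 = 1
step 4: 1 = 1; sub 7 for 6: 1; = 1; G_5 = 1−1 = 0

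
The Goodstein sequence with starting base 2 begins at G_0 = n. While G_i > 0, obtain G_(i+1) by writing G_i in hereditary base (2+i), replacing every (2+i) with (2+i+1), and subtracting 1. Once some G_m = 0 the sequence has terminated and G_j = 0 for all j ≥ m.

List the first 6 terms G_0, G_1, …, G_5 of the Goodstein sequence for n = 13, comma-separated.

G_0=13  [base 2] 2^(2 + 1) + 2^2 + 1  →[2↦3]→  3^(3 + 1) + 3^3 + 1 = 109  −1 ⇒ G_1=108
G_1=108  [base 3] 3^(3 + 1) + 3^3  →[3↦4]→  4^(4 + 1) + 4^4 = 1280  −1 ⇒ G_2=1279
G_2=1279  [base 4] 4^(4 + 1) + 3·4^3 + 3·4^2 + 3·4 + 3  →[4↦5]→  5^(5 + 1) + 3·5^3 + 3·5^2 + 3·5 + 3 = 16093  −1 ⇒ G_3=16092
G_3=16092  [base 5] 5^(5 + 1) + 3·5^3 + 3·5^2 + 3·5 + 2  →[5↦6]→  6^(6 + 1) + 3·6^3 + 3·6^2 + 3·6 + 2 = 280712  −1 ⇒ G_4=280711
G_4=280711  [base 6] 6^(6 + 1) + 3·6^3 + 3·6^2 + 3·6 + 1  →[6↦7]→  7^(7 + 1) + 3·7^3 + 3·7^2 + 3·7 + 1 = 5765999  −1 ⇒ G_5=5765998

13, 108, 1279, 16092, 280711, 5765998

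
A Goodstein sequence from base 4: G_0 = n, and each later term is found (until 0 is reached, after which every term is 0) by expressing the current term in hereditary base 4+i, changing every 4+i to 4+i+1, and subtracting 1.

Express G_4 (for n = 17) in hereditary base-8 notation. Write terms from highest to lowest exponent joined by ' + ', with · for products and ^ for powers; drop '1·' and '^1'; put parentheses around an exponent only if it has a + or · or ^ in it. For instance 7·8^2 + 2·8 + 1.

i=0: 17 = 4^2 + 1 (b=4); 4→5: 5^2 + 1 = 26; 26−1 = 25
i=1: 25 = 5^2 (b=5); 5→6: 6^2 = 36; 36−1 = 35
i=2: 35 = 5·6 + 5 (b=6); 6→7: 5·7 + 5 = 40; 40−1 = 39
i=3: 39 = 5·7 + 4 (b=7); 7→8: 5·8 + 4 = 44; 44−1 = 43
i=4: 43 = 5·8 + 3 (b=8); 8→9: 5·9 + 3 = 48; 48−1 = 47

5·8 + 3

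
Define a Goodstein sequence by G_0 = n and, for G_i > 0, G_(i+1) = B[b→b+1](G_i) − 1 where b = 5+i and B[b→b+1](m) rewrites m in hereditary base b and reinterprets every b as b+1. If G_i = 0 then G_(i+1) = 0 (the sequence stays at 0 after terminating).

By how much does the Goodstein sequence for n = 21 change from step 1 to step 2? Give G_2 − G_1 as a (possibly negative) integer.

G_0 = 21. HB_5(21) = 4·5 + 1. Bump = 25. G_1 = 24.
G_1 = 24. HB_6(24) = 4·6. Bump = 28. G_2 = 27.

3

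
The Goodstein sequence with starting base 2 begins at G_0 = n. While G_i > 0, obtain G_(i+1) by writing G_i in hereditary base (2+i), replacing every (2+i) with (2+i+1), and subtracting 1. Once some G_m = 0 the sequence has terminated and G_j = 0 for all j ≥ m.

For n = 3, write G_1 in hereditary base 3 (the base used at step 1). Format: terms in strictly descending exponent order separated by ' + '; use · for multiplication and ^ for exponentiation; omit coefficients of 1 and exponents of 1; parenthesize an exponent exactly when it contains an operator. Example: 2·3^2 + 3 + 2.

3

[0] 3 ≡ 2 + 1 (base 2). Lift 3: 4. −1: 3.
[1] 3 ≡ 3 (base 3). Lift 4: 4. −1: 3.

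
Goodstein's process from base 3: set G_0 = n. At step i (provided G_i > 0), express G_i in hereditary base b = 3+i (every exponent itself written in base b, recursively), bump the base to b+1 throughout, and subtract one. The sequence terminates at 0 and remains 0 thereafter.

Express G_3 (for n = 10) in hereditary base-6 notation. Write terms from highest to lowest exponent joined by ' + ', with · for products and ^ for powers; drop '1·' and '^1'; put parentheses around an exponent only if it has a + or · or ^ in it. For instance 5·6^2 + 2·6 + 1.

4·6 + 3

10 —HB3→ 3^2 + 1 —bump→ 4^2 + 1 = 17 —(−1)→ 16
16 —HB4→ 4^2 —bump→ 5^2 = 25 —(−1)→ 24
24 —HB5→ 4·5 + 4 —bump→ 4·6 + 4 = 28 —(−1)→ 27
27 —HB6→ 4·6 + 3 —bump→ 4·7 + 3 = 31 —(−1)→ 30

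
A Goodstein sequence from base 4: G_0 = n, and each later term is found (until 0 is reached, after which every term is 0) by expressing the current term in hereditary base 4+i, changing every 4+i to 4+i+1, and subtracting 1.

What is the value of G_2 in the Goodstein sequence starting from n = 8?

base 4: 8 = 2·4; at 5: 2·5 = 10; next = 9
base 5: 9 = 5 + 4; at 6: 6 + 4 = 10; next = 9

9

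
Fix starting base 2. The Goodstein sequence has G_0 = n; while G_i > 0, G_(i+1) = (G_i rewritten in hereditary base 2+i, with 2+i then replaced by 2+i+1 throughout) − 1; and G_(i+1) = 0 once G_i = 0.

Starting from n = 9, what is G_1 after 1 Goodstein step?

G_0 = 9. HB_2(9) = 2^(2 + 1) + 1. Bump = 82. G_1 = 81.
G_1 = 81. HB_3(81) = 3^(3 + 1). Bump = 1024. G_2 = 1023.

81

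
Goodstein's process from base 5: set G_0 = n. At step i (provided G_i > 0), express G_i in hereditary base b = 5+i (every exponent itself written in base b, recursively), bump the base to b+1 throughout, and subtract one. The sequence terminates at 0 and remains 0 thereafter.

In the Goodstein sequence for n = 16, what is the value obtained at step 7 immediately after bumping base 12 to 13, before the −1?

27

G_0=16  [base 5] 3·5 + 1  →[5↦6]→  3·6 + 1 = 19  −1 ⇒ G_1=18
G_1=18  [base 6] 3·6  →[6↦7]→  3·7 = 21  −1 ⇒ G_2=20
G_2=20  [base 7] 2·7 + 6  →[7↦8]→  2·8 + 6 = 22  −1 ⇒ G_3=21
G_3=21  [base 8] 2·8 + 5  →[8↦9]→  2·9 + 5 = 23  −1 ⇒ G_4=22
G_4=22  [base 9] 2·9 + 4  →[9↦10]→  2·10 + 4 = 24  −1 ⇒ G_5=23
G_5=23  [base 10] 2·10 + 3  →[10↦11]→  2·11 + 3 = 25  −1 ⇒ G_6=24
G_6=24  [base 11] 2·11 + 2  →[11↦12]→  2·12 + 2 = 26  −1 ⇒ G_7=25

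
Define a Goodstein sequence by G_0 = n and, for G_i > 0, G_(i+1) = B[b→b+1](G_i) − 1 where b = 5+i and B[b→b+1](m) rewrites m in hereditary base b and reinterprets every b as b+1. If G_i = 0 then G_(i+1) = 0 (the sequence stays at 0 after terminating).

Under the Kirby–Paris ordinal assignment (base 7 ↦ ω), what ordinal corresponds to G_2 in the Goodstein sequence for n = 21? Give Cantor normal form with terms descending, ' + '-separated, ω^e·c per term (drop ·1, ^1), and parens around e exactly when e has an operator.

ω·3 + 6

G_0=21  [base 5] 4·5 + 1  →[5↦6]→  4·6 + 1 = 25  −1 ⇒ G_1=24
G_1=24  [base 6] 4·6  →[6↦7]→  4·7 = 28  −1 ⇒ G_2=27
G_2=27  [base 7] 3·7 + 6  →[7↦8]→  3·8 + 6 = 30  −1 ⇒ G_3=29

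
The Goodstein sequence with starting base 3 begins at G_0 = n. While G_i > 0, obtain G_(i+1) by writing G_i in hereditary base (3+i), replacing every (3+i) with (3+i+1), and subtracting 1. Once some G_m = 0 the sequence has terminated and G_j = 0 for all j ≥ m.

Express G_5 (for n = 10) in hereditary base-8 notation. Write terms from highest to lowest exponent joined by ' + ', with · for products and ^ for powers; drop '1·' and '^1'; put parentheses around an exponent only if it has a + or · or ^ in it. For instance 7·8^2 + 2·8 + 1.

4·8 + 1

i=0: 10 = 3^2 + 1 (b=3); 3→4: 4^2 + 1 = 17; 17−1 = 16
i=1: 16 = 4^2 (b=4); 4→5: 5^2 = 25; 25−1 = 24
i=2: 24 = 4·5 + 4 (b=5); 5→6: 4·6 + 4 = 28; 28−1 = 27
i=3: 27 = 4·6 + 3 (b=6); 6→7: 4·7 + 3 = 31; 31−1 = 30
i=4: 30 = 4·7 + 2 (b=7); 7→8: 4·8 + 2 = 34; 34−1 = 33
i=5: 33 = 4·8 + 1 (b=8); 8→9: 4·9 + 1 = 37; 37−1 = 36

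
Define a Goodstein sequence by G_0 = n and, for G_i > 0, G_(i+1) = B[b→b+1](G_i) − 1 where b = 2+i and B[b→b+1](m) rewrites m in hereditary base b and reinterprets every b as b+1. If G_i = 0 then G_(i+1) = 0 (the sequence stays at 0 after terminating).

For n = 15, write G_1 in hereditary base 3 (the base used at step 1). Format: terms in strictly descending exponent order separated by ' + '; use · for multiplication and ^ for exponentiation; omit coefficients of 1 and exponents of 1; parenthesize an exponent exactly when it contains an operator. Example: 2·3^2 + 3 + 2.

3^(3 + 1) + 3^3 + 3

base 2: 15 = 2^(2 + 1) + 2^2 + 2 + 1; at 3: 3^(3 + 1) + 3^3 + 3 + 1 = 112; next = 111
base 3: 111 = 3^(3 + 1) + 3^3 + 3; at 4: 4^(4 + 1) + 4^4 + 4 = 1284; next = 1283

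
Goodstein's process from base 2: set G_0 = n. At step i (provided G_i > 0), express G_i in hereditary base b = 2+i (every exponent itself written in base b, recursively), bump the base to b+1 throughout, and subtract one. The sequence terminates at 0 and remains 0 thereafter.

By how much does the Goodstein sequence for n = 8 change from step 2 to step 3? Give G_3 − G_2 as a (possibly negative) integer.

G_0=8  [base 2] 2^(2 + 1)  →[2↦3]→  3^(3 + 1) = 81  −1 ⇒ G_1=80
G_1=80  [base 3] 2·3^3 + 2·3^2 + 2·3 + 2  →[3↦4]→  2·4^4 + 2·4^2 + 2·4 + 2 = 554  −1 ⇒ G_2=553
G_2=553  [base 4] 2·4^4 + 2·4^2 + 2·4 + 1  →[4↦5]→  2·5^5 + 2·5^2 + 2·5 + 1 = 6311  −1 ⇒ G_3=6310

5757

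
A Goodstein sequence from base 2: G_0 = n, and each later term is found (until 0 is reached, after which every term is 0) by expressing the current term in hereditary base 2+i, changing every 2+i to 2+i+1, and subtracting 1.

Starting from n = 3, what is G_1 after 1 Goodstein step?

(0) 3|_2 = 2 + 1 ↦ 3 + 1|_3 = 4 ⇒ 3
(1) 3|_3 = 3 ↦ 4|_4 = 4 ⇒ 3

3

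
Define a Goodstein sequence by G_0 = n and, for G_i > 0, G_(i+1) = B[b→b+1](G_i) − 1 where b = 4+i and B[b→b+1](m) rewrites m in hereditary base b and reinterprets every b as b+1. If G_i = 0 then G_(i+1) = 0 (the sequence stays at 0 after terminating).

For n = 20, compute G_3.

51

G_0=20  [base 4] 4^2 + 4  →[4↦5]→  5^2 + 5 = 30  −1 ⇒ G_1=29
G_1=29  [base 5] 5^2 + 4  →[5↦6]→  6^2 + 4 = 40  −1 ⇒ G_2=39
G_2=39  [base 6] 6^2 + 3  →[6↦7]→  7^2 + 3 = 52  −1 ⇒ G_3=51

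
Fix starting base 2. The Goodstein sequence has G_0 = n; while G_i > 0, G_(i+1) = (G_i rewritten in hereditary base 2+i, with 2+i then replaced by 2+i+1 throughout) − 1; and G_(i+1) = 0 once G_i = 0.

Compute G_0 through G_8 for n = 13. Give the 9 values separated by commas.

G_0=13  [base 2] 2^(2 + 1) + 2^2 + 1  →[2↦3]→  3^(3 + 1) + 3^3 + 1 = 109  −1 ⇒ G_1=108
G_1=108  [base 3] 3^(3 + 1) + 3^3  →[3↦4]→  4^(4 + 1) + 4^4 = 1280  −1 ⇒ G_2=1279
G_2=1279  [base 4] 4^(4 + 1) + 3·4^3 + 3·4^2 + 3·4 + 3  →[4↦5]→  5^(5 + 1) + 3·5^3 + 3·5^2 + 3·5 + 3 = 16093  −1 ⇒ G_3=16092
G_3=16092  [base 5] 5^(5 + 1) + 3·5^3 + 3·5^2 + 3·5 + 2  →[5↦6]→  6^(6 + 1) + 3·6^3 + 3·6^2 + 3·6 + 2 = 280712  −1 ⇒ G_4=280711
G_4=280711  [base 6] 6^(6 + 1) + 3·6^3 + 3·6^2 + 3·6 + 1  →[6↦7]→  7^(7 + 1) + 3·7^3 + 3·7^2 + 3·7 + 1 = 5765999  −1 ⇒ G_5=5765998
G_5=5765998  [base 7] 7^(7 + 1) + 3·7^3 + 3·7^2 + 3·7  →[7↦8]→  8^(8 + 1) + 3·8^3 + 3·8^2 + 3·8 = 134219480  −1 ⇒ G_6=134219479
G_6=134219479  [base 8] 8^(8 + 1) + 3·8^3 + 3·8^2 + 2·8 + 7  →[8↦9]→  9^(9 + 1) + 3·9^3 + 3·9^2 + 2·9 + 7 = 3486786856  −1 ⇒ G_7=3486786855
G_7=3486786855  [base 9] 9^(9 + 1) + 3·9^3 + 3·9^2 + 2·9 + 6  →[9↦10]→  10^(10 + 1) + 3·10^3 + 3·10^2 + 2·10 + 6 = 100000003326  −1 ⇒ G_8=100000003325

13, 108, 1279, 16092, 280711, 5765998, 134219479, 3486786855, 100000003325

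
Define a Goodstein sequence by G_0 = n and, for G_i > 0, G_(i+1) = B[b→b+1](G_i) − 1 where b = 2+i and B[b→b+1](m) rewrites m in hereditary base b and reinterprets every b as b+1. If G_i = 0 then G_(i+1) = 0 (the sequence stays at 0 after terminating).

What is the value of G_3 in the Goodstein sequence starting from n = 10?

15625

G_0=10  [base 2] 2^(2 + 1) + 2  →[2↦3]→  3^(3 + 1) + 3 = 84  −1 ⇒ G_1=83
G_1=83  [base 3] 3^(3 + 1) + 2  →[3↦4]→  4^(4 + 1) + 2 = 1026  −1 ⇒ G_2=1025
G_2=1025  [base 4] 4^(4 + 1) + 1  →[4↦5]→  5^(5 + 1) + 1 = 15626  −1 ⇒ G_3=15625
G_3=15625  [base 5] 5^(5 + 1)  →[5↦6]→  6^(6 + 1) = 279936  −1 ⇒ G_4=279935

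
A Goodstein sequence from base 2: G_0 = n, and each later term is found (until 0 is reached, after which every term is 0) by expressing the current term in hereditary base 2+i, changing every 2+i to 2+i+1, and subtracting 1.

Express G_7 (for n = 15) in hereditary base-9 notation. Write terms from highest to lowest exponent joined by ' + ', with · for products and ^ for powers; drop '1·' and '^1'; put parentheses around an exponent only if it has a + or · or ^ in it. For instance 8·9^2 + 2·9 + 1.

9^(9 + 1) + 7·9^7 + 7·9^6 + 7·9^5 + 7·9^4 + 7·9^3 + 7·9^2 + 7·9 + 6

G_0 = 15. HB_2(15) = 2^(2 + 1) + 2^2 + 2 + 1. Bump = 112. G_1 = 111.
G_1 = 111. HB_3(111) = 3^(3 + 1) + 3^3 + 3. Bump = 1284. G_2 = 1283.
G_2 = 1283. HB_4(1283) = 4^(4 + 1) + 4^4 + 3. Bump = 18753. G_3 = 18752.
G_3 = 18752. HB_5(18752) = 5^(5 + 1) + 5^5 + 2. Bump = 326594. G_4 = 326593.
G_4 = 326593. HB_6(326593) = 6^(6 + 1) + 6^6 + 1. Bump = 6588345. G_5 = 6588344.
G_5 = 6588344. HB_7(6588344) = 7^(7 + 1) + 7^7. Bump = 150994944. G_6 = 150994943.
G_6 = 150994943. HB_8(150994943) = 8^(8 + 1) + 7·8^7 + 7·8^6 + 7·8^5 + 7·8^4 + 7·8^3 + 7·8^2 + 7·8 + 7. Bump = 3524450281. G_7 = 3524450280.
G_7 = 3524450280. HB_9(3524450280) = 9^(9 + 1) + 7·9^7 + 7·9^6 + 7·9^5 + 7·9^4 + 7·9^3 + 7·9^2 + 7·9 + 6. Bump = 100077777776. G_8 = 100077777775.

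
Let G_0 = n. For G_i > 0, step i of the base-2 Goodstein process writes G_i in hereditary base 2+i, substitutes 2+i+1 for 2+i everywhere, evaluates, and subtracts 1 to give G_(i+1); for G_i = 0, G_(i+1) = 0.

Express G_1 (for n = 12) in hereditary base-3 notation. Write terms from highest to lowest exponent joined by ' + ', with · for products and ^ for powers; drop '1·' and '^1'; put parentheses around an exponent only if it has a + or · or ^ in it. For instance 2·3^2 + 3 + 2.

3^(3 + 1) + 2·3^2 + 2·3 + 2

step 0: 12 = 2^(2 + 1) + 2^2; sub 3 for 2: 3^(3 + 1) + 3^3; = 108; G_1 = 108−1 = 107
step 1: 107 = 3^(3 + 1) + 2·3^2 + 2·3 + 2; sub 4 for 3: 4^(4 + 1) + 2·4^2 + 2·4 + 2; = 1066; G_2 = 1066−1 = 1065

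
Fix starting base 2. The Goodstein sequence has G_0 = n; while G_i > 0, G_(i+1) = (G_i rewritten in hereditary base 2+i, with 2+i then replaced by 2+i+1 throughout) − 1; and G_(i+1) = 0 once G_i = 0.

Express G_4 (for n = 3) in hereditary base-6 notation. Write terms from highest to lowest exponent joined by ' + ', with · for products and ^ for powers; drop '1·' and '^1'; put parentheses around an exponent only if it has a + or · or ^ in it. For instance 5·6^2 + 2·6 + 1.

1

(0) 3|_2 = 2 + 1 ↦ 3 + 1|_3 = 4 ⇒ 3
(1) 3|_3 = 3 ↦ 4|_4 = 4 ⇒ 3
(2) 3|_4 = 3 ↦ 3|_5 = 3 ⇒ 2
(3) 2|_5 = 2 ↦ 2|_6 = 2 ⇒ 1
(4) 1|_6 = 1 ↦ 1|_7 = 1 ⇒ 0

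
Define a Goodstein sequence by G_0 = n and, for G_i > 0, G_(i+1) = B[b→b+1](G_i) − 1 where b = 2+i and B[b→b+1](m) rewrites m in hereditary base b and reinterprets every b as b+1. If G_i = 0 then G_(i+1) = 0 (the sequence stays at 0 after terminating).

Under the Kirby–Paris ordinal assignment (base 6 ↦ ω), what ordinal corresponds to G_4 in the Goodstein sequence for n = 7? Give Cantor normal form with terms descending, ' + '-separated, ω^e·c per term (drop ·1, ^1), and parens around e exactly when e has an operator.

(0) 7|_2 = 2^2 + 2 + 1 ↦ 3^3 + 3 + 1|_3 = 31 ⇒ 30
(1) 30|_3 = 3^3 + 3 ↦ 4^4 + 4|_4 = 260 ⇒ 259
(2) 259|_4 = 4^4 + 3 ↦ 5^5 + 3|_5 = 3128 ⇒ 3127
(3) 3127|_5 = 5^5 + 2 ↦ 6^6 + 2|_6 = 46658 ⇒ 46657

ω^ω + 1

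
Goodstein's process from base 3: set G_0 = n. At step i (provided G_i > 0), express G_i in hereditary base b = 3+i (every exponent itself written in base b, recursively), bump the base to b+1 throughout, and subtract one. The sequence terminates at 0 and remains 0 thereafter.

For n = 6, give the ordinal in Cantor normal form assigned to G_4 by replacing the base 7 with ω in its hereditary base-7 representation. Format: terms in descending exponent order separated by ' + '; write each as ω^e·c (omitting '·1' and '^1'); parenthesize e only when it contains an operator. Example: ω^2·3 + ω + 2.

G_0=6  [base 3] 2·3  →[3↦4]→  2·4 = 8  −1 ⇒ G_1=7
G_1=7  [base 4] 4 + 3  →[4↦5]→  5 + 3 = 8  −1 ⇒ G_2=7
G_2=7  [base 5] 5 + 2  →[5↦6]→  6 + 2 = 8  −1 ⇒ G_3=7
G_3=7  [base 6] 6 + 1  →[6↦7]→  7 + 1 = 8  −1 ⇒ G_4=7

ω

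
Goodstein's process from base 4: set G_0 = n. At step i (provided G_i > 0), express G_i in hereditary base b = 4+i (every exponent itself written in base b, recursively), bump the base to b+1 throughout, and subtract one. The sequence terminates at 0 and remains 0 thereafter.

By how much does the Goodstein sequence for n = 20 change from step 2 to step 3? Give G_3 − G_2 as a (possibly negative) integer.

(0) 20|_4 = 4^2 + 4 ↦ 5^2 + 5|_5 = 30 ⇒ 29
(1) 29|_5 = 5^2 + 4 ↦ 6^2 + 4|_6 = 40 ⇒ 39
(2) 39|_6 = 6^2 + 3 ↦ 7^2 + 3|_7 = 52 ⇒ 51

12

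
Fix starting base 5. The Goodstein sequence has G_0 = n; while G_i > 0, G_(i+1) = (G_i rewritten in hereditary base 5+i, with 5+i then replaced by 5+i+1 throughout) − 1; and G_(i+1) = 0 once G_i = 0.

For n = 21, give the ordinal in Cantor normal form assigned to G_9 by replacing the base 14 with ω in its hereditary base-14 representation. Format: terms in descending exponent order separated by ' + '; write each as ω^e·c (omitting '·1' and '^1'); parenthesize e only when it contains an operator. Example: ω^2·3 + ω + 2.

G_0=21  [base 5] 4·5 + 1  →[5↦6]→  4·6 + 1 = 25  −1 ⇒ G_1=24
G_1=24  [base 6] 4·6  →[6↦7]→  4·7 = 28  −1 ⇒ G_2=27
G_2=27  [base 7] 3·7 + 6  →[7↦8]→  3·8 + 6 = 30  −1 ⇒ G_3=29
G_3=29  [base 8] 3·8 + 5  →[8↦9]→  3·9 + 5 = 32  −1 ⇒ G_4=31
G_4=31  [base 9] 3·9 + 4  →[9↦10]→  3·10 + 4 = 34  −1 ⇒ G_5=33
G_5=33  [base 10] 3·10 + 3  →[10↦11]→  3·11 + 3 = 36  −1 ⇒ G_6=35
G_6=35  [base 11] 3·11 + 2  →[11↦12]→  3·12 + 2 = 38  −1 ⇒ G_7=37
G_7=37  [base 12] 3·12 + 1  →[12↦13]→  3·13 + 1 = 40  −1 ⇒ G_8=39
G_8=39  [base 13] 3·13  →[13↦14]→  3·14 = 42  −1 ⇒ G_9=41

ω·2 + 13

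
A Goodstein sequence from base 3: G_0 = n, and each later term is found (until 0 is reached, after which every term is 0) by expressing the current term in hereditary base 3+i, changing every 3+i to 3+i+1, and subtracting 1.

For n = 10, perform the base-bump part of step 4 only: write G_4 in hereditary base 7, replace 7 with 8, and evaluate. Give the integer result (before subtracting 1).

[0] 10 ≡ 3^2 + 1 (base 3). Lift 4: 17. −1: 16.
[1] 16 ≡ 4^2 (base 4). Lift 5: 25. −1: 24.
[2] 24 ≡ 4·5 + 4 (base 5). Lift 6: 28. −1: 27.
[3] 27 ≡ 4·6 + 3 (base 6). Lift 7: 31. −1: 30.

34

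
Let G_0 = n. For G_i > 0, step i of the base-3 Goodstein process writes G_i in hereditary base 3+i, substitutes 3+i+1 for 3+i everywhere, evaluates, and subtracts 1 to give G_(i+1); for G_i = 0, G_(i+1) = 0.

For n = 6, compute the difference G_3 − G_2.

G_0=6  [base 3] 2·3  →[3↦4]→  2·4 = 8  −1 ⇒ G_1=7
G_1=7  [base 4] 4 + 3  →[4↦5]→  5 + 3 = 8  −1 ⇒ G_2=7
G_2=7  [base 5] 5 + 2  →[5↦6]→  6 + 2 = 8  −1 ⇒ G_3=7

0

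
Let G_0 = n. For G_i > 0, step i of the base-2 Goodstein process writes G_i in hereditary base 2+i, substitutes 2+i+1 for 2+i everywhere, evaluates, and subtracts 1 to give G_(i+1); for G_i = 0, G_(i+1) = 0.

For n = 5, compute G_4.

base 2: 5 = 2^2 + 1; at 3: 3^3 + 1 = 28; next = 27
base 3: 27 = 3^3; at 4: 4^4 = 256; next = 255
base 4: 255 = 3·4^3 + 3·4^2 + 3·4 + 3; at 5: 3·5^3 + 3·5^2 + 3·5 + 3 = 468; next = 467
base 5: 467 = 3·5^3 + 3·5^2 + 3·5 + 2; at 6: 3·6^3 + 3·6^2 + 3·6 + 2 = 776; next = 775
base 6: 775 = 3·6^3 + 3·6^2 + 3·6 + 1; at 7: 3·7^3 + 3·7^2 + 3·7 + 1 = 1198; next = 1197

775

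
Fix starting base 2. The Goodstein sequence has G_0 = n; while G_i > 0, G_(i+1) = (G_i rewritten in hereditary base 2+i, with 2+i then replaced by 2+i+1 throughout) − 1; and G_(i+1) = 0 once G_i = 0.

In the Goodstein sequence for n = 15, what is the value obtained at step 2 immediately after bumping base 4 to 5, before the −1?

[0] 15 ≡ 2^(2 + 1) + 2^2 + 2 + 1 (base 2). Lift 3: 112. −1: 111.
[1] 111 ≡ 3^(3 + 1) + 3^3 + 3 (base 3). Lift 4: 1284. −1: 1283.
[2] 1283 ≡ 4^(4 + 1) + 4^4 + 3 (base 4). Lift 5: 18753. −1: 18752.

18753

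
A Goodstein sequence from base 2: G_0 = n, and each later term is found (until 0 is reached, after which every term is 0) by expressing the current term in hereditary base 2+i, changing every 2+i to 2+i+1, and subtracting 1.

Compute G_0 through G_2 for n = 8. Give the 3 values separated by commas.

8, 80, 553

[0] 8 ≡ 2^(2 + 1) (base 2). Lift 3: 81. −1: 80.
[1] 80 ≡ 2·3^3 + 2·3^2 + 2·3 + 2 (base 3). Lift 4: 554. −1: 553.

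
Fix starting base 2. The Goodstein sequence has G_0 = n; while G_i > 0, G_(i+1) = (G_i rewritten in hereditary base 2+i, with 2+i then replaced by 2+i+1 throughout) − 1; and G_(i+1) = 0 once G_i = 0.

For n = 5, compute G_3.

467

G_0=5  [base 2] 2^2 + 1  →[2↦3]→  3^3 + 1 = 28  −1 ⇒ G_1=27
G_1=27  [base 3] 3^3  →[3↦4]→  4^4 = 256  −1 ⇒ G_2=255
G_2=255  [base 4] 3·4^3 + 3·4^2 + 3·4 + 3  →[4↦5]→  3·5^3 + 3·5^2 + 3·5 + 3 = 468  −1 ⇒ G_3=467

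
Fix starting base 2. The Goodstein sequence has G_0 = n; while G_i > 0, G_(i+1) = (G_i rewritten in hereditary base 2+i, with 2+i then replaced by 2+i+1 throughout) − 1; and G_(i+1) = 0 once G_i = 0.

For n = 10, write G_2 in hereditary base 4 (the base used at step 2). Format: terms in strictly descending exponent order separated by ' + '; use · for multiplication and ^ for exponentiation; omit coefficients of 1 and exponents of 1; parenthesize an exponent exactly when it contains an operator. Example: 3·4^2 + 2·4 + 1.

step 0: 10 = 2^(2 + 1) + 2; sub 3 for 2: 3^(3 + 1) + 3; = 84; G_1 = 84−1 = 83
step 1: 83 = 3^(3 + 1) + 2; sub 4 for 3: 4^(4 + 1) + 2; = 1026; G_2 = 1026−1 = 1025
step 2: 1025 = 4^(4 + 1) + 1; sub 5 for 4: 5^(5 + 1) + 1; = 15626; G_3 = 15626−1 = 15625

4^(4 + 1) + 1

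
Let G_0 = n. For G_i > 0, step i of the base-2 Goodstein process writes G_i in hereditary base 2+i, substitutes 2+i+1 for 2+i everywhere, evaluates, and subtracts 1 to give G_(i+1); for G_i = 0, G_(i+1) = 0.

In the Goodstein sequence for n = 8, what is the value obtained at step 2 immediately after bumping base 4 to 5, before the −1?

step 0: 8 = 2^(2 + 1); sub 3 for 2: 3^(3 + 1); = 81; G_1 = 81−1 = 80
step 1: 80 = 2·3^3 + 2·3^2 + 2·3 + 2; sub 4 for 3: 2·4^4 + 2·4^2 + 2·4 + 2; = 554; G_2 = 554−1 = 553
step 2: 553 = 2·4^4 + 2·4^2 + 2·4 + 1; sub 5 for 4: 2·5^5 + 2·5^2 + 2·5 + 1; = 6311; G_3 = 6311−1 = 6310

6311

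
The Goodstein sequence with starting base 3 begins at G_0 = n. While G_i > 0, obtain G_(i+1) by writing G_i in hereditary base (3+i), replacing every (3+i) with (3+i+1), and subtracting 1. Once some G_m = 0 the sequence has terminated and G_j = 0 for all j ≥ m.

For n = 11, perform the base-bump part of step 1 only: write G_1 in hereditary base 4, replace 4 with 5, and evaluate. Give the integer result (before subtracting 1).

26

[0] 11 ≡ 3^2 + 2 (base 3). Lift 4: 18. −1: 17.
[1] 17 ≡ 4^2 + 1 (base 4). Lift 5: 26. −1: 25.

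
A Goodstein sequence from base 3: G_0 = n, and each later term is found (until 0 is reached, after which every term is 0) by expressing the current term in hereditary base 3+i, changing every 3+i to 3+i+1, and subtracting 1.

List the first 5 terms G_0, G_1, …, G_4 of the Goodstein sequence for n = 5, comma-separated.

base 3: 5 = 3 + 2; at 4: 4 + 2 = 6; next = 5
base 4: 5 = 4 + 1; at 5: 5 + 1 = 6; next = 5
base 5: 5 = 5; at 6: 6 = 6; next = 5
base 6: 5 = 5; at 7: 5 = 5; next = 4

5, 5, 5, 5, 4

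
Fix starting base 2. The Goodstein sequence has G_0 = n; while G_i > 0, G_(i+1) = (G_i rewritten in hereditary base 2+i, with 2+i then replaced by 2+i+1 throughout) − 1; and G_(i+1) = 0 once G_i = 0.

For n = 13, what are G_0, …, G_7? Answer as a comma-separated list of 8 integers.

13 —HB2→ 2^(2 + 1) + 2^2 + 1 —bump→ 3^(3 + 1) + 3^3 + 1 = 109 —(−1)→ 108
108 —HB3→ 3^(3 + 1) + 3^3 —bump→ 4^(4 + 1) + 4^4 = 1280 —(−1)→ 1279
1279 —HB4→ 4^(4 + 1) + 3·4^3 + 3·4^2 + 3·4 + 3 —bump→ 5^(5 + 1) + 3·5^3 + 3·5^2 + 3·5 + 3 = 16093 —(−1)→ 16092
16092 —HB5→ 5^(5 + 1) + 3·5^3 + 3·5^2 + 3·5 + 2 —bump→ 6^(6 + 1) + 3·6^3 + 3·6^2 + 3·6 + 2 = 280712 —(−1)→ 280711
280711 —HB6→ 6^(6 + 1) + 3·6^3 + 3·6^2 + 3·6 + 1 —bump→ 7^(7 + 1) + 3·7^3 + 3·7^2 + 3·7 + 1 = 5765999 —(−1)→ 5765998
5765998 —HB7→ 7^(7 + 1) + 3·7^3 + 3·7^2 + 3·7 —bump→ 8^(8 + 1) + 3·8^3 + 3·8^2 + 3·8 = 134219480 —(−1)→ 134219479
134219479 —HB8→ 8^(8 + 1) + 3·8^3 + 3·8^2 + 2·8 + 7 —bump→ 9^(9 + 1) + 3·9^3 + 3·9^2 + 2·9 + 7 = 3486786856 —(−1)→ 3486786855

13, 108, 1279, 16092, 280711, 5765998, 134219479, 3486786855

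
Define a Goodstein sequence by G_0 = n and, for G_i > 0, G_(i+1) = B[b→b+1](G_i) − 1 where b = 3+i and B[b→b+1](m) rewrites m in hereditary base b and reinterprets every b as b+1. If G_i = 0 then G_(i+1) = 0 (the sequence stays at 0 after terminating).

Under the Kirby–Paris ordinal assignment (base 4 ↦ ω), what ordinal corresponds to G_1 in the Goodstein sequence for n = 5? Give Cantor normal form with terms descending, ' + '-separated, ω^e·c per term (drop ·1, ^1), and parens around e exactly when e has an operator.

ω + 1

[0] 5 ≡ 3 + 2 (base 3). Lift 4: 6. −1: 5.
[1] 5 ≡ 4 + 1 (base 4). Lift 5: 6. −1: 5.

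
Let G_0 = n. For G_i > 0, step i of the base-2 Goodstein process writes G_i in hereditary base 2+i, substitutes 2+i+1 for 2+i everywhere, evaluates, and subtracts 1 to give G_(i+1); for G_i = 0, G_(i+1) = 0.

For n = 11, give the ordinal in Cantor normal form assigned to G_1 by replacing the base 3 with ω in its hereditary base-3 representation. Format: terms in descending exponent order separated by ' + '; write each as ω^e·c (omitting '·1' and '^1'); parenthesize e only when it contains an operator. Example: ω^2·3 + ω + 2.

G_0 = 11. HB_2(11) = 2^(2 + 1) + 2 + 1. Bump = 85. G_1 = 84.
G_1 = 84. HB_3(84) = 3^(3 + 1) + 3. Bump = 1028. G_2 = 1027.

ω^(ω + 1) + ω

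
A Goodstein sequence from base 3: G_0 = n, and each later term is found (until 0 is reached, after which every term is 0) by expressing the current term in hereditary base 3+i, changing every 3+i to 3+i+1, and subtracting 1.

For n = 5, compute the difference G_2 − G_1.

0

step 0: 5 = 3 + 2; sub 4 for 3: 4 + 2; = 6; G_1 = 6−1 = 5
step 1: 5 = 4 + 1; sub 5 for 4: 5 + 1; = 6; G_2 = 6−1 = 5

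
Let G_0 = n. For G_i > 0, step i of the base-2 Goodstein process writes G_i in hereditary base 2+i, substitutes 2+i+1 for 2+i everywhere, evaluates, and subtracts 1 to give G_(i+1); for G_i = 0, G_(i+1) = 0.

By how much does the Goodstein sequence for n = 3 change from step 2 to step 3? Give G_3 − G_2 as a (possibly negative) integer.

3 —HB2→ 2 + 1 —bump→ 3 + 1 = 4 —(−1)→ 3
3 —HB3→ 3 —bump→ 4 = 4 —(−1)→ 3
3 —HB4→ 3 —bump→ 3 = 3 —(−1)→ 2

-1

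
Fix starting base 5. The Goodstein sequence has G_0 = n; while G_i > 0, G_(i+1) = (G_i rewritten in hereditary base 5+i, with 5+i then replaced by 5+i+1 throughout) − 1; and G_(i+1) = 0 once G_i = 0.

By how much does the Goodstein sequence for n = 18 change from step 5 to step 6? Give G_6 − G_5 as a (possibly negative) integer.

G_0 = 18. HB_5(18) = 3·5 + 3. Bump = 21. G_1 = 20.
G_1 = 20. HB_6(20) = 3·6 + 2. Bump = 23. G_2 = 22.
G_2 = 22. HB_7(22) = 3·7 + 1. Bump = 25. G_3 = 24.
G_3 = 24. HB_8(24) = 3·8. Bump = 27. G_4 = 26.
G_4 = 26. HB_9(26) = 2·9 + 8. Bump = 28. G_5 = 27.
G_5 = 27. HB_10(27) = 2·10 + 7. Bump = 29. G_6 = 28.

1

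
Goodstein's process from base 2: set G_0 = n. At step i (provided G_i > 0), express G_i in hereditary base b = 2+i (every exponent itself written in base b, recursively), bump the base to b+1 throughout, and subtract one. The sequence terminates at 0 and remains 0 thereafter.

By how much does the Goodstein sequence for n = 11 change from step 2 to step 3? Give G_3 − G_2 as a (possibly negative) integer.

[0] 11 ≡ 2^(2 + 1) + 2 + 1 (base 2). Lift 3: 85. −1: 84.
[1] 84 ≡ 3^(3 + 1) + 3 (base 3). Lift 4: 1028. −1: 1027.
[2] 1027 ≡ 4^(4 + 1) + 3 (base 4). Lift 5: 15628. −1: 15627.

14600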